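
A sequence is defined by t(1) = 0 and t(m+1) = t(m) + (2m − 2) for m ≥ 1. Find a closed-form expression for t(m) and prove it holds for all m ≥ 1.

Claim: t(m) = m^2 − 3m + 2.

Base case: t(1) = 0, and 1^2 − 3·1 + 2 = 0.
Assume t(k) = k^2 − 3k + 2.
Then t(k+1) = t(k) + (2k − 2) = (k^2 − 3k + 2) + (2k − 2) = k^2 − k,
and (k+1)^2 − 3·(k+1) + 2 = k^2 − k.
By induction, t(m) = m^2 − 3m + 2 for all m ≥ 1.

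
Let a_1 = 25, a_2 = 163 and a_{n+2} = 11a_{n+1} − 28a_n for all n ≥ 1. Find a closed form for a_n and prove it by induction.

Claim: a_n = 3·7^n + 4^n.

Base cases: a_1 = 25 and 3·7^1 + 4^1 = 25; a_2 = 163 and 3·7^2 + 4^2 = 163.
Assume a_i = 3·7^i + 4^i for all 1 ≤ i ≤ j, where j ≥ 2.
Then a_{j+1} = 11a_j − 28a_{j−1} = 11·(3·7^j + 4^j) − 28·(3·7^{j−1} + 4^{j−1}) = 3·(11·7 − 28)7^{j−1} + (11·4 − 28)4^{j−1} = 147·7^{j−1} + 16·4^{j−1} = 3·7^{j+1} + 4^{j+1}.
By strong induction, a_n = 3·7^n + 4^n for all n ≥ 1.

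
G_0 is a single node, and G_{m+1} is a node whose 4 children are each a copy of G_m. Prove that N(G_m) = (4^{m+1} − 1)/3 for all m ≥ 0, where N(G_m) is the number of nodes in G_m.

Base case: N(G_0) = 1, and (4^{0+1} − 1)/3 = 1.
Assume N(G_r) = (4^{r+1} − 1)/3.
Then N(G_{r+1}) = 1 + 4N(G_r) = 1 + 4·(4^{r+1} − 1)/3 = 1 + (4^{r+2} − 4)/3 = (3 + 4^{r+2} − 4)/3 = (4^{r+2} − 1)/3.
So the formula holds for r+1, and by induction N(G_m) = (4^{m+1} − 1)/3 for all m ≥ 0.

N(G_m) = (4^{m+1} − 1)/3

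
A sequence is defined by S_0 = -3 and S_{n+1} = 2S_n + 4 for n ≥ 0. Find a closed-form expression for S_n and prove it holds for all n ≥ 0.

Claim: S_n = 2^n − 4.

Base case: S_0 = -3, and 2^0 − 4 = 1 − 4 = -3.
Assume S_j = 2^j − 4 for some j ≥ 0.
Then S_{j+1} = 2S_j + 4 = 2·(2^j − 4) + 4 = 2^{j+1} − 8 + 4 = 2^{j+1} − 4.
This completes the inductive step, so S_n = 2^n − 4 for all n ≥ 0.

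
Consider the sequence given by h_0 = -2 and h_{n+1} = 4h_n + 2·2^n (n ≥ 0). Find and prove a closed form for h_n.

Claim: h_n = -4^n − 2^n.

Base case: h_0 = -2, and -4^0 − 2^0 = -1 − 1 = -2.
Assume h_j = -4^j − 2^j for some j ≥ 0.
Then h_{j+1} = 4h_j + 2·2^j = 4·(-4^j − 2^j) + 2·2^j = -4^{j+1} − 4·2^j + 2·2^j = -4^{j+1} − 2·2^j = -4^{j+1} − 2^{j+1}.
So the formula holds for j+1, and by induction h_n = -4^n − 2^n for all n ≥ 0.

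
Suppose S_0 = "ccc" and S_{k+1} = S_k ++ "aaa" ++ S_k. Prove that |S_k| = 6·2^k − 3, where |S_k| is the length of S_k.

Base case: |S_0| = 3, and 6·2^0 − 3 = 3.
Assume |S_m| = 6·2^m − 3.
Then |S_{m+1}| = |S_m| + 3 + |S_m| = 2|S_m| + 3 = 2(6·2^m − 3) + 3 = 6·2^{m+1} − 6 + 3 = 6·2^{m+1} − 3.
This completes the inductive step, so |S_k| = 6·2^k − 3 for all k ≥ 0.

|S_k| = 6·2^k − 3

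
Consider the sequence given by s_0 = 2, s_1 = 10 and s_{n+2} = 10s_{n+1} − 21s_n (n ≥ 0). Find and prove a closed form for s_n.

Claim: s_n = 7^n + 3^n.

Base cases: s_0 = 2 and 7^0 + 3^0 = 2; s_1 = 10 and 7^1 + 3^1 = 10.
Assume s_i = 7^i + 3^i for all 0 ≤ i ≤ j, where j ≥ 1.
Then s_{j+1} = 10s_j − 21s_{j−1} = 10·(7^j + 3^j) − 21·(7^{j−1} + 3^{j−1}) = (10·7 − 21)7^{j−1} + (10·3 − 21)3^{j−1} = 49·7^{j−1} + 9·3^{j−1} = 7^{j+1} + 3^{j+1}.
By strong induction, s_n = 7^n + 3^n for all n ≥ 0.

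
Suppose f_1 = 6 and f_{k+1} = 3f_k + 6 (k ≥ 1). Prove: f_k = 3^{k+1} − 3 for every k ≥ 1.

Base case: f_1 = 6, and 3^{1+1} − 3 = 9 − 3 = 6.
Assume f_m = 3^{m+1} − 3 for some m ≥ 1.
Then f_{m+1} = 3f_m + 6 = 3·(3^{m+1} − 3) + 6 = 3^{m+2} − 9 + 6 = 3^{m+2} − 3.
Hence f_k = 3^{k+1} − 3 for every k ≥ 1, by induction.

f_k = 3^{k+1} − 3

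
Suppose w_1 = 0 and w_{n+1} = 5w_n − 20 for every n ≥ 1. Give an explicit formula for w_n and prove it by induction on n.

Claim: w_n = -5^n + 5.

Base case: w_1 = 0, and -5^1 + 5 = -5 + 5 = 0.
Assume w_j = -5^j + 5 for some j ≥ 1.
Then w_{j+1} = 5w_j − 20 = 5·(-5^j + 5) − 20 = -5^{j+1} + 25 − 20 = -5^{j+1} + 5.
Hence w_n = -5^n + 5 for every n ≥ 1, by induction.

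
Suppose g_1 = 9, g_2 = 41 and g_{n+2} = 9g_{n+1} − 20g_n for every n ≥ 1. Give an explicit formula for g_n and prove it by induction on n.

Claim: g_n = 4^n + 5^n.

Base cases: g_1 = 9 and 4^1 + 5^1 = 9; g_2 = 41 and 4^2 + 5^2 = 41.
Assume g_j = 4^j + 5^j for all 1 ≤ j ≤ m, where m ≥ 2.
Then g_{m+1} = 9g_m − 20g_{m−1} = 9·(4^m + 5^m) − 20·(4^{m−1} + 5^{m−1}) = (9·4 − 20)4^{m−1} + (9·5 − 20)5^{m−1} = 16·4^{m−1} + 25·5^{m−1} = 4^{m+1} + 5^{m+1}.
So the formula holds for m+1, and by strong induction g_n = 4^n + 5^n for all n ≥ 1.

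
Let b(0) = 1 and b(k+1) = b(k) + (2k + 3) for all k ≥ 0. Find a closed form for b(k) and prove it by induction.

Claim: b(k) = k^2 + 2k + 1.

Base case: b(0) = 1, and 0^2 + 2·0 + 1 = 1.
Assume b(r) = r^2 + 2r + 1.
Then b(r+1) = b(r) + (2r + 3) = (r^2 + 2r + 1) + (2r + 3) = r^2 + 4r + 4,
and (r+1)^2 + 2·(r+1) + 1 = r^2 + 4r + 4.
This completes the inductive step, so b(k) = k^2 + 2k + 1 for all k ≥ 0.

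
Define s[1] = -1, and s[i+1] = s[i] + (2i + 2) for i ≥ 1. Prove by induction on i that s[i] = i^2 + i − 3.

Base case: s[1] = -1, and 1^2 + 1 − 3 = -1.
Assume s[j] = j^2 + j − 3.
Then s[j+1] = s[j] + (2j + 2) = (j^2 + j − 3) + (2j + 2) = j^2 + 3j − 1,
and (j+1)^2 + (j+1) − 3 = j^2 + 3j − 1.
This completes the inductive step, so s[i] = i^2 + i − 3 for all i ≥ 1.

s[i] = i^2 + i − 3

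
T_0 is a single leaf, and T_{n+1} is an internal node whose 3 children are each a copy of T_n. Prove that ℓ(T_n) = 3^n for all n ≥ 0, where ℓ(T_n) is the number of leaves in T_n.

Base case: ℓ(T_0) = 1, and 3^0 = 1.
Assume ℓ(T_r) = 3^r.
Then ℓ(T_{r+1}) = 3·ℓ(T_r) = 3·3^r = 3^{r+1}.
Hence ℓ(T_n) = 3^n for every n ≥ 0, by induction.

ℓ(T_n) = 3^n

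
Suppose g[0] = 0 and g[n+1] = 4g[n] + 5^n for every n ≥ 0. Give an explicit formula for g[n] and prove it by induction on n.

Claim: g[n] = -4^n + 5^n.

Base case: g[0] = 0, and -4^0 + 5^0 = -1 + 1 = 0.
Assume g[r] = -4^r + 5^r for some r ≥ 0.
Then g[r+1] = 4g[r] + 5^r = 4·(-4^r + 5^r) + 5^r = -4^{r+1} + 4·5^r + 5^r = -4^{r+1} + 5·5^r = -4^{r+1} + 5^{r+1}.
This completes the inductive step, so g[n] = -4^n + 5^n for all n ≥ 0.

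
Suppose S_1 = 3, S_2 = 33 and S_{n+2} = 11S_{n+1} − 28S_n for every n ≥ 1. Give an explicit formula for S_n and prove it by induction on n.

Claim: S_n = 7^n − 4^n.

Base cases: S_1 = 3 and 7^1 − 4^1 = 3; S_2 = 33 and 7^2 − 4^2 = 33.
Assume S_j = 7^j − 4^j for all 1 ≤ j ≤ r, where r ≥ 2.
Then S_{r+1} = 11S_r − 28S_{r−1} = 11·(7^r − 4^r) − 28·(7^{r−1} − 4^{r−1}) = (11·7 − 28)7^{r−1} − (11·4 − 28)4^{r−1} = 49·7^{r−1} − 16·4^{r−1} = 7^{r+1} − 4^{r+1}.
By strong induction, S_n = 7^n − 4^n for all n ≥ 1.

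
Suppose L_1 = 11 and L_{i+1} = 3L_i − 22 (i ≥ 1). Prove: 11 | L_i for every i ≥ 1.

Base case: L_1 = 11 = 11·1, so 11 | L_1.
Assume 11 | L_r, so L_r = 11t for some integer t.
Then L_{r+1} = 3L_r − 22 = 3·(11t) − 22 = 11(3t − 2), so 11 | L_{r+1}.
Hence 11 | L_i for every i ≥ 1, by induction.

11 | L_i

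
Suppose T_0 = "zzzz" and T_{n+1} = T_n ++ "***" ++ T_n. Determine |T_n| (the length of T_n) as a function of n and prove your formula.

Claim: |T_n| = 7·2^n − 3.

Base case: |T_0| = 4, and 7·2^0 − 3 = 4.
Assume |T_r| = 7·2^r − 3.
Then |T_{r+1}| = |T_r| + 3 + |T_r| = 2|T_r| + 3 = 2(7·2^r − 3) + 3 = 7·2^{r+1} − 6 + 3 = 7·2^{r+1} − 3.
Hence |T_n| = 7·2^n − 3 for every n ≥ 0, by induction.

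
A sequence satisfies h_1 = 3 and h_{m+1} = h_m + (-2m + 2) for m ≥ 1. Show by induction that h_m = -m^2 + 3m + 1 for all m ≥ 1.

Base case: h_1 = 3, and -1^2 + 3·1 + 1 = 3.
Assume h_k = -k^2 + 3k + 1.
Then h_{k+1} = h_k + (-2k + 2) = (-k^2 + 3k + 1) + (-2k + 2) = -k^2 + k + 3,
and -(k+1)^2 + 3·(k+1) + 1 = -k^2 + k + 3.
This completes the inductive step, so h_m = -m^2 + 3m + 1 for all m ≥ 1.

h_m = -m^2 + 3m + 1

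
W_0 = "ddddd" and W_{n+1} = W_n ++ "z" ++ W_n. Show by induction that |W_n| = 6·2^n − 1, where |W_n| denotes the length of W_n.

Base case: |W_0| = 5, and 6·2^0 − 1 = 5.
Assume |W_m| = 6·2^m − 1.
Then |W_{m+1}| = |W_m| + 1 + |W_m| = 2|W_m| + 1 = 2(6·2^m − 1) + 1 = 6·2^{m+1} − 2 + 1 = 6·2^{m+1} − 1.
Hence |W_n| = 6·2^n − 1 for every n ≥ 0, by induction.

|W_n| = 6·2^n − 1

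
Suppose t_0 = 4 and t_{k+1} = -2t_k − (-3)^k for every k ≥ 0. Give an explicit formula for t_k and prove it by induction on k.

Claim: t_k = 3·(-2)^k + (-3)^k.

Base case: t_0 = 4, and 3·(-2)^0 + (-3)^0 = 3 + 1 = 4.
Assume t_j = 3·(-2)^j + (-3)^j for some j ≥ 0.
Then t_{j+1} = -2t_j − (-3)^j = -2·(3·(-2)^j + (-3)^j) − (-3)^j = 3·(-2)^{j+1} − 2·(-3)^j − (-3)^j = 3·(-2)^{j+1} − 3·(-3)^j = 3·(-2)^{j+1} + (-3)^{j+1}.
So the formula holds for j+1, and by induction t_k = 3·(-2)^k + (-3)^k for all k ≥ 0.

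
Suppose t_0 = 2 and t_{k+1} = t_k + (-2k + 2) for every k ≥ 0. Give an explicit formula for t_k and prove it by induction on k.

Claim: t_k = -k^2 + 3k + 2.

Base case: t_0 = 2, and -0^2 + 3·0 + 2 = 2.
Assume t_r = -r^2 + 3r + 2.
Then t_{r+1} = t_r + (-2r + 2) = (-r^2 + 3r + 2) + (-2r + 2) = -r^2 + r + 4,
and -(r+1)^2 + 3·(r+1) + 2 = -r^2 + r + 4.
Hence t_k = -k^2 + 3k + 2 for every k ≥ 0, by induction.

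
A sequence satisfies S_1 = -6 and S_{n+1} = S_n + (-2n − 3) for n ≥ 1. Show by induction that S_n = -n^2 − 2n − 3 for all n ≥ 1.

Base case: S_1 = -6, and -1^2 − 2·1 − 3 = -6.
Assume S_k = -k^2 − 2k − 3.
Then S_{k+1} = S_k + (-2k − 3) = (-k^2 − 2k − 3) + (-2k − 3) = -k^2 − 4k − 6,
and -(k+1)^2 − 2·(k+1) − 3 = -k^2 − 4k − 6.
Hence S_n = -n^2 − 2n − 3 for every n ≥ 1, by induction.

S_n = -n^2 − 2n − 3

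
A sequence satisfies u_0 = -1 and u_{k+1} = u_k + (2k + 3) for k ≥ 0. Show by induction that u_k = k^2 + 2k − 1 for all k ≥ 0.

Base case: u_0 = -1, and 0^2 + 2·0 − 1 = -1.
Assume u_m = m^2 + 2m − 1.
Then u_{m+1} = u_m + (2m + 3) = (m^2 + 2m − 1) + (2m + 3) = m^2 + 4m + 2,
and (m+1)^2 + 2·(m+1) − 1 = m^2 + 4m + 2.
Hence u_k = k^2 + 2k − 1 for every k ≥ 0, by induction.

u_k = k^2 + 2k − 1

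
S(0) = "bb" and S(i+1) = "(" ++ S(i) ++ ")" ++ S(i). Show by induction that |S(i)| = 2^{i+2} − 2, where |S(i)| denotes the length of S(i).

Base case: |S(0)| = 2, and 2^{0+2} − 2 = 2.
Assume |S(j)| = 2^{j+2} − 2.
Then |S(j+1)| = 1 + |S(j)| + 1 + |S(j)| = 2|S(j)| + 2 = 2(2^{j+2} − 2) + 2 = 2^{j+3} − 4 + 2 = 2^{j+3} − 2.
By induction, |S(i)| = 2^{i+2} − 2 for all i ≥ 0.

|S(i)| = 2^{i+2} − 2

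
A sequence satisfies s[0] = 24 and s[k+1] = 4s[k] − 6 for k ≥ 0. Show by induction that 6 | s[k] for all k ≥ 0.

Base case: s[0] = 24 = 6·4, so 6 | s[0].
Assume 6 | s[m], so s[m] = 6t for some integer t.
Then s[m+1] = 4s[m] − 6 = 4·(6t) − 6 = 6(4t − 1), so 6 | s[m+1].
So the property holds for m+1, and by induction 6 | s[k] for all k ≥ 0.

6 | s[k]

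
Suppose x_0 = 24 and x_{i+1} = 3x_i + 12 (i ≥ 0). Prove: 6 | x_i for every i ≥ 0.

Base case: x_0 = 24 = 6·4, so 6 | x_0.
Assume 6 | x_m, so x_m = 6t for some integer t.
Then x_{m+1} = 3x_m + 12 = 3·(6t) + 12 = 6(3t + 2), so 6 | x_{m+1}.
Hence 6 | x_i for every i ≥ 0, by induction.

6 | x_i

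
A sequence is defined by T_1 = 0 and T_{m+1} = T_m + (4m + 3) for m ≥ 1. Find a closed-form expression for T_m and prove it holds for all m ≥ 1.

Claim: T_m = 2m^2 + m − 3.

Base case: T_1 = 0, and 2·1^2 + 1 − 3 = 0.
Assume T_j = 2j^2 + j − 3.
Then T_{j+1} = T_j + (4j + 3) = (2j^2 + j − 3) + (4j + 3) = 2j^2 + 5j,
and 2·(j+1)^2 + (j+1) − 3 = 2j^2 + 5j.
This completes the inductive step, so T_m = 2m^2 + m − 3 for all m ≥ 1.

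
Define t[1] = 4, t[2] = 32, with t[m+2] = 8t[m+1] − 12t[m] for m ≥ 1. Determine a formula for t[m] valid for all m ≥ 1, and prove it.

Claim: t[m] = 6^m − 2^m.

Base cases: t[1] = 4 and 6^1 − 2^1 = 4; t[2] = 32 and 6^2 − 2^2 = 32.
Assume t[j] = 6^j − 2^j for all 1 ≤ j ≤ k, where k ≥ 2.
Then t[k+1] = 8t[k] − 12t[k−1] = 8·(6^k − 2^k) − 12·(6^{k−1} − 2^{k−1}) = (8·6 − 12)6^{k−1} − (8·2 − 12)2^{k−1} = 36·6^{k−1} − 4·2^{k−1} = 6^{k+1} − 2^{k+1}.
This completes the inductive step, so t[m] = 6^m − 2^m for all m ≥ 1.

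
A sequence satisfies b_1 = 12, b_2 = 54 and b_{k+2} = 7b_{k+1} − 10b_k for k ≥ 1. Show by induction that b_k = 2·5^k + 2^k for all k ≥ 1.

Base cases: b_1 = 12 and 2·5^1 + 2^1 = 12; b_2 = 54 and 2·5^2 + 2^2 = 54.
Assume b_i = 2·5^i + 2^i for all 1 ≤ i ≤ j, where j ≥ 2.
Then b_{j+1} = 7b_j − 10b_{j−1} = 7·(2·5^j + 2^j) − 10·(2·5^{j−1} + 2^{j−1}) = 2·(7·5 − 10)5^{j−1} + (7·2 − 10)2^{j−1} = 50·5^{j−1} + 4·2^{j−1} = 2·5^{j+1} + 2^{j+1}.
This completes the inductive step, so b_k = 2·5^k + 2^k for all k ≥ 1.

b_k = 2·5^k + 2^k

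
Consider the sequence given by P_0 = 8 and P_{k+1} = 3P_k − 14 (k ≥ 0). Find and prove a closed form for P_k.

Claim: P_k = 3^k + 7.

Base case: P_0 = 8, and 3^0 + 7 = 1 + 7 = 8.
Assume P_r = 3^r + 7 for some r ≥ 0.
Then P_{r+1} = 3P_r − 14 = 3·(3^r + 7) − 14 = 3^{r+1} + 21 − 14 = 3^{r+1} + 7.
Hence P_k = 3^k + 7 for every k ≥ 0, by induction.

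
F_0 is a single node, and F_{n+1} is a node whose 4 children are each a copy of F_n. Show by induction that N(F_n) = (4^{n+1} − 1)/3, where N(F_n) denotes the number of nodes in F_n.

Base case: N(F_0) = 1, and (4^{0+1} − 1)/3 = 1.
Assume N(F_m) = (4^{m+1} − 1)/3.
Then N(F_{m+1}) = 1 + 4N(F_m) = 1 + 4·(4^{m+1} − 1)/3 = 1 + (4^{m+2} − 4)/3 = (3 + 4^{m+2} − 4)/3 = (4^{m+2} − 1)/3.
Hence N(F_n) = (4^{n+1} − 1)/3 for every n ≥ 0, by induction.

N(F_n) = (4^{n+1} − 1)/3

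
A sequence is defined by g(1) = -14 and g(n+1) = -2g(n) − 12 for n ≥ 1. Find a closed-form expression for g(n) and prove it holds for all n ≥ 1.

Claim: g(n) = 5·(-2)^n − 4.

Base case: g(1) = -14, and 5·(-2)^1 − 4 = -10 − 4 = -14.
Assume g(j) = 5·(-2)^j − 4 for some j ≥ 1.
Then g(j+1) = -2g(j) − 12 = -2·(5·(-2)^j − 4) − 12 = -10·(-2)^j + 8 − 12 = 5·(-2)^{j+1} − 4.
This completes the inductive step, so g(n) = 5·(-2)^n − 4 for all n ≥ 1.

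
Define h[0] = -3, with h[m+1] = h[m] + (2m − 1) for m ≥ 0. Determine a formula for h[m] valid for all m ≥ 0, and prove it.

Claim: h[m] = m^2 − 2m − 3.

Base case: h[0] = -3, and 0^2 − 2·0 − 3 = -3.
Assume h[k] = k^2 − 2k − 3.
Then h[k+1] = h[k] + (2k − 1) = (k^2 − 2k − 3) + (2k − 1) = k^2 − 4,
and (k+1)^2 − 2·(k+1) − 3 = k^2 − 4.
Hence h[m] = m^2 − 2m − 3 for every m ≥ 0, by induction.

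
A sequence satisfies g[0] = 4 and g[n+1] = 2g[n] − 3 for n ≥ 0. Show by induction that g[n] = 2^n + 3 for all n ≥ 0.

Base case: g[0] = 4, and 2^0 + 3 = 1 + 3 = 4.
Assume g[m] = 2^m + 3 for some m ≥ 0.
Then g[m+1] = 2g[m] − 3 = 2·(2^m + 3) − 3 = 2^{m+1} + 6 − 3 = 2^{m+1} + 3.
Hence g[n] = 2^n + 3 for every n ≥ 0, by induction.

g[n] = 2^n + 3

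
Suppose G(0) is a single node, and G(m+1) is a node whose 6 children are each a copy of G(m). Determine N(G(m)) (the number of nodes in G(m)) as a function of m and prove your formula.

Claim: N(G(m)) = (6^{m+1} − 1)/5.

Base case: N(G(0)) = 1, and (6^{0+1} − 1)/5 = 1.
Assume N(G(r)) = (6^{r+1} − 1)/5.
Then N(G(r+1)) = 1 + 6N(G(r)) = 1 + 6·(6^{r+1} − 1)/5 = 1 + (6^{r+2} − 6)/5 = (5 + 6^{r+2} − 6)/5 = (6^{r+2} − 1)/5.
By induction, N(G(m)) = (6^{m+1} − 1)/5 for all m ≥ 0.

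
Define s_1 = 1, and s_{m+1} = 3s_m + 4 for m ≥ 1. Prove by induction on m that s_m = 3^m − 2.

Base case: s_1 = 1, and 3^1 − 2 = 3 − 2 = 1.
Assume s_j = 3^j − 2 for some j ≥ 1.
Then s_{j+1} = 3s_j + 4 = 3·(3^j − 2) + 4 = 3^{j+1} − 6 + 4 = 3^{j+1} − 2.
So the formula holds for j+1, and by induction s_m = 3^m − 2 for all m ≥ 1.

s_m = 3^m − 2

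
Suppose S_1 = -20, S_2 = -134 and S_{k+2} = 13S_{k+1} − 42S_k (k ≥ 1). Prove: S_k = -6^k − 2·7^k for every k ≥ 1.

Base cases: S_1 = -20 and -6^1 − 2·7^1 = -20; S_2 = -134 and -6^2 − 2·7^2 = -134.
Assume S_j = -6^j − 2·7^j for all 1 ≤ j ≤ r, where r ≥ 2.
Then S_{r+1} = 13S_r − 42S_{r−1} = 13·(-6^r − 2·7^r) − 42·(-6^{r−1} − 2·7^{r−1}) = -(13·6 − 42)6^{r−1} − 2·(13·7 − 42)7^{r−1} = -36·6^{r−1} − 98·7^{r−1} = -6^{r+1} − 2·7^{r+1}.
This completes the inductive step, so S_k = -6^k − 2·7^k for all k ≥ 1.

S_k = -6^k − 2·7^k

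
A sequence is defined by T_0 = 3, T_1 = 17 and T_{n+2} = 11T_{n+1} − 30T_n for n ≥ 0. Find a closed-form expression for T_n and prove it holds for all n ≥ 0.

Claim: T_n = 2·6^n + 5^n.

Base cases: T_0 = 3 and 2·6^0 + 5^0 = 3; T_1 = 17 and 2·6^1 + 5^1 = 17.
Assume T_j = 2·6^j + 5^j for all 0 ≤ j ≤ r, where r ≥ 1.
Then T_{r+1} = 11T_r − 30T_{r−1} = 11·(2·6^r + 5^r) − 30·(2·6^{r−1} + 5^{r−1}) = 2·(11·6 − 30)6^{r−1} + (11·5 − 30)5^{r−1} = 72·6^{r−1} + 25·5^{r−1} = 2·6^{r+1} + 5^{r+1}.
Hence T_n = 2·6^n + 5^n for every n ≥ 0, by strong induction.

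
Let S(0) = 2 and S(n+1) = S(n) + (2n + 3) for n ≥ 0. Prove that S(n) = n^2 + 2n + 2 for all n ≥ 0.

Base case: S(0) = 2, and 0^2 + 2·0 + 2 = 2.
Assume S(k) = k^2 + 2k + 2.
Then S(k+1) = S(k) + (2k + 3) = (k^2 + 2k + 2) + (2k + 3) = k^2 + 4k + 5,
and (k+1)^2 + 2·(k+1) + 2 = k^2 + 4k + 5.
Hence S(n) = n^2 + 2n + 2 for every n ≥ 0, by induction.

S(n) = n^2 + 2n + 2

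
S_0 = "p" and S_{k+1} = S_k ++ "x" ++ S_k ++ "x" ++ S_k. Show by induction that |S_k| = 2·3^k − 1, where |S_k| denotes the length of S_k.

Base case: |S_0| = 1, and 2·3^0 − 1 = 1.
Assume |S_r| = 2·3^r − 1.
Then |S_{r+1}| = 3|S_r| + 2 = 3(2·3^r − 1) + 2 = 2·3^{r+1} − 3 + 2 = 2·3^{r+1} − 1.
Hence |S_k| = 2·3^k − 1 for every k ≥ 0, by induction.

|S_k| = 2·3^k − 1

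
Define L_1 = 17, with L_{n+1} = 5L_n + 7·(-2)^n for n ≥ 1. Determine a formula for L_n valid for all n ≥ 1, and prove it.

Claim: L_n = 3·5^n − (-2)^n.

Base case: L_1 = 17, and 3·5^1 − (-2)^1 = 15 + 2 = 17.
Assume L_m = 3·5^m − (-2)^m for some m ≥ 1.
Then L_{m+1} = 5L_m + 7·(-2)^m = 5·(3·5^m − (-2)^m) + 7·(-2)^m = 3·5^{m+1} − 5·(-2)^m + 7·(-2)^m = 3·5^{m+1} + 2·(-2)^m = 3·5^{m+1} − (-2)^{m+1}.
So the formula holds for m+1, and by induction L_n = 3·5^n − (-2)^n for all n ≥ 1.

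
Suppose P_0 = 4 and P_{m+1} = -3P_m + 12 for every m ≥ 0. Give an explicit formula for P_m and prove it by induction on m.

Claim: P_m = (-3)^m + 3.

Base case: P_0 = 4, and (-3)^0 + 3 = 1 + 3 = 4.
Assume P_k = (-3)^k + 3 for some k ≥ 0.
Then P_{k+1} = -3P_k + 12 = -3·((-3)^k + 3) + 12 = -3·(-3)^k − 9 + 12 = (-3)^{k+1} + 3.
So the formula holds for k+1, and by induction P_m = (-3)^m + 3 for all m ≥ 0.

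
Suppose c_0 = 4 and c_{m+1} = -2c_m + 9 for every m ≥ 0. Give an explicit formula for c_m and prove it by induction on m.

Claim: c_m = (-2)^m + 3.

Base case: c_0 = 4, and (-2)^0 + 3 = 1 + 3 = 4.
Assume c_j = (-2)^j + 3 for some j ≥ 0.
Then c_{j+1} = -2c_j + 9 = -2·((-2)^j + 3) + 9 = -2·(-2)^j − 6 + 9 = (-2)^{j+1} + 3.
Hence c_m = (-2)^m + 3 for every m ≥ 0, by induction.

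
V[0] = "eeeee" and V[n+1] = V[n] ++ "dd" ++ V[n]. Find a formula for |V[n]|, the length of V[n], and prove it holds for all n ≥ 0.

Claim: |V[n]| = 7·2^n − 2.

Base case: |V[0]| = 5, and 7·2^0 − 2 = 5.
Assume |V[j]| = 7·2^j − 2.
Then |V[j+1]| = |V[j]| + 2 + |V[j]| = 2|V[j]| + 2 = 2(7·2^j − 2) + 2 = 7·2^{j+1} − 4 + 2 = 7·2^{j+1} − 2.
By induction, |V[n]| = 7·2^n − 2 for all n ≥ 0.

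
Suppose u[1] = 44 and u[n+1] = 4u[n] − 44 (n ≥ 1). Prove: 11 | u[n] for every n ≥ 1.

Base case: u[1] = 44 = 11·4, so 11 | u[1].
Assume 11 | u[j], so u[j] = 11t for some integer t.
Then u[j+1] = 4u[j] − 44 = 4·(11t) − 44 = 11(4t − 4), so 11 | u[j+1].
By induction, 11 | u[n] for all n ≥ 1.

11 | u[n]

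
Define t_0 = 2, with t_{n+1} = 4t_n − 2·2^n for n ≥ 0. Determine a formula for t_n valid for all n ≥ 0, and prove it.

Claim: t_n = 4^n + 2^n.

Base case: t_0 = 2, and 4^0 + 2^0 = 1 + 1 = 2.
Assume t_j = 4^j + 2^j for some j ≥ 0.
Then t_{j+1} = 4t_j − 2·2^j = 4·(4^j + 2^j) − 2·2^j = 4^{j+1} + 4·2^j − 2·2^j = 4^{j+1} + 2·2^j = 4^{j+1} + 2^{j+1}.
This completes the inductive step, so t_n = 4^n + 2^n for all n ≥ 0.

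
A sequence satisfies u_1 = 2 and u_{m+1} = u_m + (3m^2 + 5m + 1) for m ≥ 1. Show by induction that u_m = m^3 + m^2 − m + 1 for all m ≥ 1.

Base case: u_1 = 2, and 1^3 + 1^2 − 1 + 1 = 2.
Assume u_j = j^3 + j^2 − j + 1.
Then u_{j+1} = u_j + (3j^2 + 5j + 1) = (j^3 + j^2 − j + 1) + (3j^2 + 5j + 1) = j^3 + 4j^2 + 4j + 2,
and (j+1)^3 + (j+1)^2 − (j+1) + 1 = j^3 + 4j^2 + 4j + 2.
By induction, u_m = m^3 + m^2 − m + 1 for all m ≥ 1.

u_m = m^3 + m^2 − m + 1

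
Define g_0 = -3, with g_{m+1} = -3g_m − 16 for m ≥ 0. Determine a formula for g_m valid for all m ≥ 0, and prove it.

Claim: g_m = (-3)^m − 4.

Base case: g_0 = -3, and (-3)^0 − 4 = 1 − 4 = -3.
Assume g_k = (-3)^k − 4 for some k ≥ 0.
Then g_{k+1} = -3g_k − 16 = -3·((-3)^k − 4) − 16 = -3·(-3)^k + 12 − 16 = (-3)^{k+1} − 4.
Hence g_m = (-3)^m − 4 for every m ≥ 0, by induction.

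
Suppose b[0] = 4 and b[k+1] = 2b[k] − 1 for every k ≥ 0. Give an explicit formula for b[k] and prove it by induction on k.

Claim: b[k] = 3·2^k + 1.

Base case: b[0] = 4, and 3·2^0 + 1 = 3 + 1 = 4.
Assume b[j] = 3·2^j + 1 for some j ≥ 0.
Then b[j+1] = 2b[j] − 1 = 2·(3·2^j + 1) − 1 = 6·2^j + 2 − 1 = 3·2^{j+1} + 1.
By induction, b[k] = 3·2^k + 1 for all k ≥ 0.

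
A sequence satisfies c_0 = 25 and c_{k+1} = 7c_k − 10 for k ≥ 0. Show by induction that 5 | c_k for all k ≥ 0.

Base case: c_0 = 25 = 5·5, so 5 | c_0.
Assume 5 | c_r, so c_r = 5t for some integer t.
Then c_{r+1} = 7c_r − 10 = 7·(5t) − 10 = 5(7t − 2), so 5 | c_{r+1}.
This completes the inductive step, so 5 | c_k for all k ≥ 0.

5 | c_k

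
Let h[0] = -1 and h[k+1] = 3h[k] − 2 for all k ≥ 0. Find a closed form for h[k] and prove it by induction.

Claim: h[k] = -2·3^k + 1.

Base case: h[0] = -1, and -2·3^0 + 1 = -2 + 1 = -1.
Assume h[j] = -2·3^j + 1 for some j ≥ 0.
Then h[j+1] = 3h[j] − 2 = 3·(-2·3^j + 1) − 2 = -6·3^j + 3 − 2 = -2·3^{j+1} + 1.
By induction, h[k] = -2·3^k + 1 for all k ≥ 0.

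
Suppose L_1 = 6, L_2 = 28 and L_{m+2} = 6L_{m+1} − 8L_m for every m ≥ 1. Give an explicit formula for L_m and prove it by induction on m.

Claim: L_m = -2^m + 2·4^m.

Base cases: L_1 = 6 and -2^1 + 2·4^1 = 6; L_2 = 28 and -2^2 + 2·4^2 = 28.
Assume L_j = -2^j + 2·4^j for all 1 ≤ j ≤ r, where r ≥ 2.
Then L_{r+1} = 6L_r − 8L_{r−1} = 6·(-2^r + 2·4^r) − 8·(-2^{r−1} + 2·4^{r−1}) = -(6·2 − 8)2^{r−1} + 2·(6·4 − 8)4^{r−1} = -4·2^{r−1} + 32·4^{r−1} = -2^{r+1} + 2·4^{r+1}.
Hence L_m = -2^m + 2·4^m for every m ≥ 1, by strong induction.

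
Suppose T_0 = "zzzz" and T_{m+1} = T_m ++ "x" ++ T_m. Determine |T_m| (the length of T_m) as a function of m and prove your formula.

Claim: |T_m| = 5·2^m − 1.

Base case: |T_0| = 4, and 5·2^0 − 1 = 4.
Assume |T_r| = 5·2^r − 1.
Then |T_{r+1}| = |T_r| + 1 + |T_r| = 2|T_r| + 1 = 2(5·2^r − 1) + 1 = 5·2^{r+1} − 2 + 1 = 5·2^{r+1} − 1.
Hence |T_m| = 5·2^m − 1 for every m ≥ 0, by induction.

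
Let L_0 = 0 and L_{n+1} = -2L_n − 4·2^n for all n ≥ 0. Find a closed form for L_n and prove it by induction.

Claim: L_n = (-2)^n − 2^n.

Base case: L_0 = 0, and (-2)^0 − 2^0 = 1 − 1 = 0.
Assume L_r = (-2)^r − 2^r for some r ≥ 0.
Then L_{r+1} = -2L_r − 4·2^r = -2·((-2)^r − 2^r) − 4·2^r = (-2)^{r+1} + 2·2^r − 4·2^r = (-2)^{r+1} − 2·2^r = (-2)^{r+1} − 2^{r+1}.
This completes the inductive step, so L_n = (-2)^n − 2^n for all n ≥ 0.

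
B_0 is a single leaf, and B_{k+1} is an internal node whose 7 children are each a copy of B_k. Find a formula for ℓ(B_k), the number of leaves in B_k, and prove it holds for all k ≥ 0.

Claim: ℓ(B_k) = 7^k.

Base case: ℓ(B_0) = 1, and 7^0 = 1.
Assume ℓ(B_r) = 7^r.
Then ℓ(B_{r+1}) = 7·ℓ(B_r) = 7·7^r = 7^{r+1}.
Hence ℓ(B_k) = 7^k for every k ≥ 0, by induction.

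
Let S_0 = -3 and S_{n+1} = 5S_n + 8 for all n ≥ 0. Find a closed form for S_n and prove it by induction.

Claim: S_n = -5^n − 2.

Base case: S_0 = -3, and -5^0 − 2 = -1 − 2 = -3.
Assume S_k = -5^k − 2 for some k ≥ 0.
Then S_{k+1} = 5S_k + 8 = 5·(-5^k − 2) + 8 = -5^{k+1} − 10 + 8 = -5^{k+1} − 2.
This completes the inductive step, so S_n = -5^n − 2 for all n ≥ 0.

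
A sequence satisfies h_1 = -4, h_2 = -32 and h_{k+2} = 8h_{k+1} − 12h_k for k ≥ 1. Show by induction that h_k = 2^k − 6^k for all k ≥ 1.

Base cases: h_1 = -4 and 2^1 − 6^1 = -4; h_2 = -32 and 2^2 − 6^2 = -32.
Assume h_j = 2^j − 6^j for all 1 ≤ j ≤ m, where m ≥ 2.
Then h_{m+1} = 8h_m − 12h_{m−1} = 8·(2^m − 6^m) − 12·(2^{m−1} − 6^{m−1}) = (8·2 − 12)2^{m−1} − (8·6 − 12)6^{m−1} = 4·2^{m−1} − 36·6^{m−1} = 2^{m+1} − 6^{m+1}.
Hence h_k = 2^k − 6^k for every k ≥ 1, by strong induction.

h_k = 2^k − 6^k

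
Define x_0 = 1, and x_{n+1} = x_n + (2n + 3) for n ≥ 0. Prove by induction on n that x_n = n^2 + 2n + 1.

Base case: x_0 = 1, and 0^2 + 2·0 + 1 = 1.
Assume x_r = r^2 + 2r + 1.
Then x_{r+1} = x_r + (2r + 3) = (r^2 + 2r + 1) + (2r + 3) = r^2 + 4r + 4,
and (r+1)^2 + 2·(r+1) + 1 = r^2 + 4r + 4.
Hence x_n = n^2 + 2n + 1 for every n ≥ 0, by induction.

x_n = n^2 + 2n + 1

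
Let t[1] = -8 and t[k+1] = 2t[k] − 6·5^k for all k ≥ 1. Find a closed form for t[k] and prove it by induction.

Claim: t[k] = 2^k − 2·5^k.

Base case: t[1] = -8, and 2^1 − 2·5^1 = 2 − 10 = -8.
Assume t[m] = 2^m − 2·5^m for some m ≥ 1.
Then t[m+1] = 2t[m] − 6·5^m = 2·(2^m − 2·5^m) − 6·5^m = 2^{m+1} − 4·5^m − 6·5^m = 2^{m+1} − 10·5^m = 2^{m+1} − 2·5^{m+1}.
Hence t[k] = 2^k − 2·5^k for every k ≥ 1, by induction.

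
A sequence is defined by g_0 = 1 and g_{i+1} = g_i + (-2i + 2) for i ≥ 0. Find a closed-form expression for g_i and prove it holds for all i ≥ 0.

Claim: g_i = -i^2 + 3i + 1.

Base case: g_0 = 1, and -0^2 + 3·0 + 1 = 1.
Assume g_k = -k^2 + 3k + 1.
Then g_{k+1} = g_k + (-2k + 2) = (-k^2 + 3k + 1) + (-2k + 2) = -k^2 + k + 3,
and -(k+1)^2 + 3·(k+1) + 1 = -k^2 + k + 3.
This completes the inductive step, so g_i = -i^2 + 3i + 1 for all i ≥ 0.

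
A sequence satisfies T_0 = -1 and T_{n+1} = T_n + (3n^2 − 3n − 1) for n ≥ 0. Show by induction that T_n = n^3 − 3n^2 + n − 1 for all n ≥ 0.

Base case: T_0 = -1, and 0^3 − 3·0^2 + 0 − 1 = -1.
Assume T_m = m^3 − 3m^2 + m − 1.
Then T_{m+1} = T_m + (3m^2 − 3m − 1) = (m^3 − 3m^2 + m − 1) + (3m^2 − 3m − 1) = m^3 − 2m − 2,
and (m+1)^3 − 3·(m+1)^2 + (m+1) − 1 = m^3 − 2m − 2.
Hence T_n = n^3 − 3n^2 + n − 1 for every n ≥ 0, by induction.

T_n = n^3 − 3n^2 + n − 1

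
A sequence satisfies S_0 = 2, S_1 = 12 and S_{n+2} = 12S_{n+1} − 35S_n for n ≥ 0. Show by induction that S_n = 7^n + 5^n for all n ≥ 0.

Base cases: S_0 = 2 and 7^0 + 5^0 = 2; S_1 = 12 and 7^1 + 5^1 = 12.
Assume S_j = 7^j + 5^j for all 0 ≤ j ≤ k, where k ≥ 1.
Then S_{k+1} = 12S_k − 35S_{k−1} = 12·(7^k + 5^k) − 35·(7^{k−1} + 5^{k−1}) = (12·7 − 35)7^{k−1} + (12·5 − 35)5^{k−1} = 49·7^{k−1} + 25·5^{k−1} = 7^{k+1} + 5^{k+1}.
By strong induction, S_n = 7^n + 5^n for all n ≥ 0.

S_n = 7^n + 5^n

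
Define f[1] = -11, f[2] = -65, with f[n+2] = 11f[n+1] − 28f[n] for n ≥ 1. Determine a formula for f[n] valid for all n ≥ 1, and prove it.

Claim: f[n] = -7^n − 4^n.

Base cases: f[1] = -11 and -7^1 − 4^1 = -11; f[2] = -65 and -7^2 − 4^2 = -65.
Assume f[j] = -7^j − 4^j for all 1 ≤ j ≤ k, where k ≥ 2.
Then f[k+1] = 11f[k] − 28f[k−1] = 11·(-7^k − 4^k) − 28·(-7^{k−1} − 4^{k−1}) = -(11·7 − 28)7^{k−1} − (11·4 − 28)4^{k−1} = -49·7^{k−1} − 16·4^{k−1} = -7^{k+1} − 4^{k+1}.
Hence f[n] = -7^n − 4^n for every n ≥ 1, by strong induction.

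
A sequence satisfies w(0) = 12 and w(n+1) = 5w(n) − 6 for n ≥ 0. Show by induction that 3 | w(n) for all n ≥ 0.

Base case: w(0) = 12 = 3·4, so 3 | w(0).
Assume 3 | w(r), so w(r) = 3t for some integer t.
Then w(r+1) = 5w(r) − 6 = 5·(3t) − 6 = 3(5t − 2), so 3 | w(r+1).
Hence 3 | w(n) for every n ≥ 0, by induction.

3 | w(n)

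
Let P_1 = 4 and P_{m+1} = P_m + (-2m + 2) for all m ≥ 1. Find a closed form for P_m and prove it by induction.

Claim: P_m = -m^2 + 3m + 2.

Base case: P_1 = 4, and -1^2 + 3·1 + 2 = 4.
Assume P_r = -r^2 + 3r + 2.
Then P_{r+1} = P_r + (-2r + 2) = (-r^2 + 3r + 2) + (-2r + 2) = -r^2 + r + 4,
and -(r+1)^2 + 3·(r+1) + 2 = -r^2 + r + 4.
Hence P_m = -m^2 + 3m + 2 for every m ≥ 1, by induction.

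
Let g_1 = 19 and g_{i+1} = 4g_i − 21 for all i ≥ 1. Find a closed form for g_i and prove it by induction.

Claim: g_i = 3·4^i + 7.

Base case: g_1 = 19, and 3·4^1 + 7 = 12 + 7 = 19.
Assume g_m = 3·4^m + 7 for some m ≥ 1.
Then g_{m+1} = 4g_m − 21 = 4·(3·4^m + 7) − 21 = 12·4^m + 28 − 21 = 3·4^{m+1} + 7.
Hence g_i = 3·4^i + 7 for every i ≥ 1, by induction.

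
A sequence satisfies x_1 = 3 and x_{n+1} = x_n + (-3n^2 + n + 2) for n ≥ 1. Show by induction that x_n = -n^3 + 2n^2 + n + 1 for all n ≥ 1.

Base case: x_1 = 3, and -1^3 + 2·1^2 + 1 + 1 = 3.
Assume x_r = -r^3 + 2r^2 + r + 1.
Then x_{r+1} = x_r + (-3r^2 + r + 2) = (-r^3 + 2r^2 + r + 1) + (-3r^2 + r + 2) = -r^3 − r^2 + 2r + 3,
and -(r+1)^3 + 2·(r+1)^2 + (r+1) + 1 = -r^3 − r^2 + 2r + 3.
Hence x_n = -n^3 + 2n^2 + n + 1 for every n ≥ 1, by induction.

x_n = -n^3 + 2n^2 + n + 1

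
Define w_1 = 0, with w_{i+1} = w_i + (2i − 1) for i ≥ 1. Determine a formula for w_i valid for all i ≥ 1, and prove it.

Claim: w_i = i^2 − 2i + 1.

Base case: w_1 = 0, and 1^2 − 2·1 + 1 = 0.
Assume w_m = m^2 − 2m + 1.
Then w_{m+1} = w_m + (2m − 1) = (m^2 − 2m + 1) + (2m − 1) = m^2,
and (m+1)^2 − 2·(m+1) + 1 = m^2.
This completes the inductive step, so w_i = i^2 − 2i + 1 for all i ≥ 1.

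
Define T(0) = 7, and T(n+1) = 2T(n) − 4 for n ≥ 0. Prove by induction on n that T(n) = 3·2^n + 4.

Base case: T(0) = 7, and 3·2^0 + 4 = 3 + 4 = 7.
Assume T(j) = 3·2^j + 4 for some j ≥ 0.
Then T(j+1) = 2T(j) − 4 = 2·(3·2^j + 4) − 4 = 6·2^j + 8 − 4 = 3·2^{j+1} + 4.
This completes the inductive step, so T(n) = 3·2^n + 4 for all n ≥ 0.

T(n) = 3·2^n + 4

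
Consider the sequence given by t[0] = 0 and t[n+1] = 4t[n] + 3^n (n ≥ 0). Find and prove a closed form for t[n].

Claim: t[n] = 4^n − 3^n.

Base case: t[0] = 0, and 4^0 − 3^0 = 1 − 1 = 0.
Assume t[j] = 4^j − 3^j for some j ≥ 0.
Then t[j+1] = 4t[j] + 3^j = 4·(4^j − 3^j) + 3^j = 4^{j+1} − 4·3^j + 3^j = 4^{j+1} − 3·3^j = 4^{j+1} − 3^{j+1}.
Hence t[n] = 4^n − 3^n for every n ≥ 0, by induction.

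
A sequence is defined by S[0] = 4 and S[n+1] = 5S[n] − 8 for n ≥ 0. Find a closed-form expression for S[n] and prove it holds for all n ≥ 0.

Claim: S[n] = 2·5^n + 2.

Base case: S[0] = 4, and 2·5^0 + 2 = 2 + 2 = 4.
Assume S[j] = 2·5^j + 2 for some j ≥ 0.
Then S[j+1] = 5S[j] − 8 = 5·(2·5^j + 2) − 8 = 10·5^j + 10 − 8 = 2·5^{j+1} + 2.
Hence S[n] = 2·5^n + 2 for every n ≥ 0, by induction.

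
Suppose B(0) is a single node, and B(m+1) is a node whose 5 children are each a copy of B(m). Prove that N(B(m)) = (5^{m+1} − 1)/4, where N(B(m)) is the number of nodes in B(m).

Base case: N(B(0)) = 1, and (5^{0+1} − 1)/4 = 1.
Assume N(B(j)) = (5^{j+1} − 1)/4.
Then N(B(j+1)) = 1 + 5N(B(j)) = 1 + 5·(5^{j+1} − 1)/4 = 1 + (5^{j+2} − 5)/4 = (4 + 5^{j+2} − 5)/4 = (5^{j+2} − 1)/4.
Hence N(B(m)) = (5^{m+1} − 1)/4 for every m ≥ 0, by induction.

N(B(m)) = (5^{m+1} − 1)/4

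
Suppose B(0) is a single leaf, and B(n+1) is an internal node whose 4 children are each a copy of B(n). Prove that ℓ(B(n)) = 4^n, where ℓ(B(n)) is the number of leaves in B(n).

Base case: ℓ(B(0)) = 1, and 4^0 = 1.
Assume ℓ(B(m)) = 4^m.
Then ℓ(B(m+1)) = 4·ℓ(B(m)) = 4·4^m = 4^{m+1}.
By induction, ℓ(B(n)) = 4^n for all n ≥ 0.

ℓ(B(n)) = 4^n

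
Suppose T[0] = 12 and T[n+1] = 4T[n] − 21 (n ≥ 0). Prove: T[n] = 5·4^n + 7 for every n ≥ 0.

Base case: T[0] = 12, and 5·4^0 + 7 = 5 + 7 = 12.
Assume T[k] = 5·4^k + 7 for some k ≥ 0.
Then T[k+1] = 4T[k] − 21 = 4·(5·4^k + 7) − 21 = 20·4^k + 28 − 21 = 5·4^{k+1} + 7.
So the formula holds for k+1, and by induction T[n] = 5·4^n + 7 for all n ≥ 0.

T[n] = 5·4^n + 7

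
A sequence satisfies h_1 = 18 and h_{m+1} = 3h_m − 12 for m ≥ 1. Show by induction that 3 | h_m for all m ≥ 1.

Base case: h_1 = 18 = 3·6, so 3 | h_1.
Assume 3 | h_k, so h_k = 3t for some integer t.
Then h_{k+1} = 3h_k − 12 = 3·(3t) − 12 = 3(3t − 4), so 3 | h_{k+1}.
Hence 3 | h_m for every m ≥ 1, by induction.

3 | h_m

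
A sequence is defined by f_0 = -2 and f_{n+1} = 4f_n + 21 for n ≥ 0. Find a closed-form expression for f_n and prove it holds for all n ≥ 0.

Claim: f_n = 5·4^n − 7.

Base case: f_0 = -2, and 5·4^0 − 7 = 5 − 7 = -2.
Assume f_m = 5·4^m − 7 for some m ≥ 0.
Then f_{m+1} = 4f_m + 21 = 4·(5·4^m − 7) + 21 = 20·4^m − 28 + 21 = 5·4^{m+1} − 7.
So the formula holds for m+1, and by induction f_n = 5·4^n − 7 for all n ≥ 0.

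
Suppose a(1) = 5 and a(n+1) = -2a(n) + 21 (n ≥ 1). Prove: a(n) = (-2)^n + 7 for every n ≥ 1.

Base case: a(1) = 5, and (-2)^1 + 7 = -2 + 7 = 5.
Assume a(j) = (-2)^j + 7 for some j ≥ 1.
Then a(j+1) = -2a(j) + 21 = -2·((-2)^j + 7) + 21 = -2·(-2)^j − 14 + 21 = (-2)^{j+1} + 7.
So the formula holds for j+1, and by induction a(n) = (-2)^n + 7 for all n ≥ 1.

a(n) = (-2)^n + 7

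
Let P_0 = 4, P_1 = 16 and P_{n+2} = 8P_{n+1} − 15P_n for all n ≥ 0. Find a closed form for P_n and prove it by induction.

Claim: P_n = 2·3^n + 2·5^n.

Base cases: P_0 = 4 and 2·3^0 + 2·5^0 = 4; P_1 = 16 and 2·3^1 + 2·5^1 = 16.
Assume P_i = 2·3^i + 2·5^i for all 0 ≤ i ≤ j, where j ≥ 1.
Then P_{j+1} = 8P_j − 15P_{j−1} = 8·(2·3^j + 2·5^j) − 15·(2·3^{j−1} + 2·5^{j−1}) = 2·(8·3 − 15)3^{j−1} + 2·(8·5 − 15)5^{j−1} = 18·3^{j−1} + 50·5^{j−1} = 2·3^{j+1} + 2·5^{j+1}.
Hence P_n = 2·3^n + 2·5^n for every n ≥ 0, by strong induction.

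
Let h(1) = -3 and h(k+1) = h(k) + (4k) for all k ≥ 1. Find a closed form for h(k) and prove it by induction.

Claim: h(k) = 2k^2 − 2k − 3.

Base case: h(1) = -3, and 2·1^2 − 2·1 − 3 = -3.
Assume h(r) = 2r^2 − 2r − 3.
Then h(r+1) = h(r) + (4r) = (2r^2 − 2r − 3) + (4r) = 2r^2 + 2r − 3,
and 2·(r+1)^2 − 2·(r+1) − 3 = 2r^2 + 2r − 3.
Hence h(k) = 2k^2 − 2k − 3 for every k ≥ 1, by induction.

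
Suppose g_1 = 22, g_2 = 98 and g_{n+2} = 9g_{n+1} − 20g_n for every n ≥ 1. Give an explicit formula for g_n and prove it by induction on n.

Claim: g_n = 3·4^n + 2·5^n.

Base cases: g_1 = 22 and 3·4^1 + 2·5^1 = 22; g_2 = 98 and 3·4^2 + 2·5^2 = 98.
Assume g_j = 3·4^j + 2·5^j for all 1 ≤ j ≤ k, where k ≥ 2.
Then g_{k+1} = 9g_k − 20g_{k−1} = 9·(3·4^k + 2·5^k) − 20·(3·4^{k−1} + 2·5^{k−1}) = 3·(9·4 − 20)4^{k−1} + 2·(9·5 − 20)5^{k−1} = 48·4^{k−1} + 50·5^{k−1} = 3·4^{k+1} + 2·5^{k+1}.
So the formula holds for k+1, and by strong induction g_n = 3·4^n + 2·5^n for all n ≥ 1.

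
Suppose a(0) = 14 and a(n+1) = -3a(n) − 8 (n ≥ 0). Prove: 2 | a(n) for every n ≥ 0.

Base case: a(0) = 14 = 2·7, so 2 | a(0).
Assume 2 | a(j), so a(j) = 2t for some integer t.
Then a(j+1) = -3a(j) − 8 = -3·(2t) − 8 = 2(-3t − 4), so 2 | a(j+1).
So the property holds for j+1, and by induction 2 | a(n) for all n ≥ 0.

2 | a(n)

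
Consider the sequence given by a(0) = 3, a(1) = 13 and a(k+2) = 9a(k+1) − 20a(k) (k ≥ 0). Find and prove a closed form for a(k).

Claim: a(k) = 2·4^k + 5^k.

Base cases: a(0) = 3 and 2·4^0 + 5^0 = 3; a(1) = 13 and 2·4^1 + 5^1 = 13.
Assume a(j) = 2·4^j + 5^j for all 0 ≤ j ≤ r, where r ≥ 1.
Then a(r+1) = 9a(r) − 20a(r−1) = 9·(2·4^r + 5^r) − 20·(2·4^{r−1} + 5^{r−1}) = 2·(9·4 − 20)4^{r−1} + (9·5 − 20)5^{r−1} = 32·4^{r−1} + 25·5^{r−1} = 2·4^{r+1} + 5^{r+1}.
This completes the inductive step, so a(k) = 2·4^k + 5^k for all k ≥ 0.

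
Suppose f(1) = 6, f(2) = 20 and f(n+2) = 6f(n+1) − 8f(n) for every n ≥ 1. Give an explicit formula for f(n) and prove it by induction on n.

Claim: f(n) = 4^n + 2^n.

Base cases: f(1) = 6 and 4^1 + 2^1 = 6; f(2) = 20 and 4^2 + 2^2 = 20.
Assume f(j) = 4^j + 2^j for all 1 ≤ j ≤ k, where k ≥ 2.
Then f(k+1) = 6f(k) − 8f(k−1) = 6·(4^k + 2^k) − 8·(4^{k−1} + 2^{k−1}) = (6·4 − 8)4^{k−1} + (6·2 − 8)2^{k−1} = 16·4^{k−1} + 4·2^{k−1} = 4^{k+1} + 2^{k+1}.
Hence f(n) = 4^n + 2^n for every n ≥ 1, by strong induction.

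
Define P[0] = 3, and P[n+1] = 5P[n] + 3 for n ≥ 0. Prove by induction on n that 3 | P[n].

Base case: P[0] = 3 = 3·1, so 3 | P[0].
Assume 3 | P[m], so P[m] = 3t for some integer t.
Then P[m+1] = 5P[m] + 3 = 5·(3t) + 3 = 3(5t + 1), so 3 | P[m+1].
So the property holds for m+1, and by induction 3 | P[n] for all n ≥ 0.

3 | P[n]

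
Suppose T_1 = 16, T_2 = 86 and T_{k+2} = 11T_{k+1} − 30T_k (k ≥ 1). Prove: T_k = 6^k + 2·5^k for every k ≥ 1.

Base cases: T_1 = 16 and 6^1 + 2·5^1 = 16; T_2 = 86 and 6^2 + 2·5^2 = 86.
Assume T_j = 6^j + 2·5^j for all 1 ≤ j ≤ r, where r ≥ 2.
Then T_{r+1} = 11T_r − 30T_{r−1} = 11·(6^r + 2·5^r) − 30·(6^{r−1} + 2·5^{r−1}) = (11·6 − 30)6^{r−1} + 2·(11·5 − 30)5^{r−1} = 36·6^{r−1} + 50·5^{r−1} = 6^{r+1} + 2·5^{r+1}.
So the formula holds for r+1, and by strong induction T_k = 6^k + 2·5^k for all k ≥ 1.

T_k = 6^k + 2·5^k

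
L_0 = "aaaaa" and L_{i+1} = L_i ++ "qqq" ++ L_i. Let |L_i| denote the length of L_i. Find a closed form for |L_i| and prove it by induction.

Claim: |L_i| = 2^{i+3} − 3.

Base case: |L_0| = 5, and 2^{0+3} − 3 = 5.
Assume |L_j| = 2^{j+3} − 3.
Then |L_{j+1}| = |L_j| + 3 + |L_j| = 2|L_j| + 3 = 2(2^{j+3} − 3) + 3 = 2^{j+1+3} − 6 + 3 = 2^{j+1+3} − 3.
This completes the inductive step, so |L_i| = 2^{i+3} − 3 for all i ≥ 0.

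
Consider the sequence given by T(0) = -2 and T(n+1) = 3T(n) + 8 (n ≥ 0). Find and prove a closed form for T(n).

Claim: T(n) = 2·3^n − 4.

Base case: T(0) = -2, and 2·3^0 − 4 = 2 − 4 = -2.
Assume T(m) = 2·3^m − 4 for some m ≥ 0.
Then T(m+1) = 3T(m) + 8 = 3·(2·3^m − 4) + 8 = 6·3^m − 12 + 8 = 2·3^{m+1} − 4.
So the formula holds for m+1, and by induction T(n) = 2·3^n − 4 for all n ≥ 0.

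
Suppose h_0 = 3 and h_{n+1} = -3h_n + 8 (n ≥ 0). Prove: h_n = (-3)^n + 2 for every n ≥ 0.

Base case: h_0 = 3, and (-3)^0 + 2 = 1 + 2 = 3.
Assume h_m = (-3)^m + 2 for some m ≥ 0.
Then h_{m+1} = -3h_m + 8 = -3·((-3)^m + 2) + 8 = -3·(-3)^m − 6 + 8 = (-3)^{m+1} + 2.
Hence h_n = (-3)^n + 2 for every n ≥ 0, by induction.

h_n = (-3)^n + 2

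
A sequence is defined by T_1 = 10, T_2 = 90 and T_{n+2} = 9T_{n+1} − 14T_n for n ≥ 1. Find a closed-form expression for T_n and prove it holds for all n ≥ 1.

Claim: T_n = 2·7^n − 2·2^n.

Base cases: T_1 = 10 and 2·7^1 − 2·2^1 = 10; T_2 = 90 and 2·7^2 − 2·2^2 = 90.
Assume T_j = 2·7^j − 2·2^j for all 1 ≤ j ≤ r, where r ≥ 2.
Then T_{r+1} = 9T_r − 14T_{r−1} = 9·(2·7^r − 2·2^r) − 14·(2·7^{r−1} − 2·2^{r−1}) = 2·(9·7 − 14)7^{r−1} − 2·(9·2 − 14)2^{r−1} = 98·7^{r−1} − 8·2^{r−1} = 2·7^{r+1} − 2·2^{r+1}.
By strong induction, T_n = 2·7^n − 2·2^n for all n ≥ 1.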